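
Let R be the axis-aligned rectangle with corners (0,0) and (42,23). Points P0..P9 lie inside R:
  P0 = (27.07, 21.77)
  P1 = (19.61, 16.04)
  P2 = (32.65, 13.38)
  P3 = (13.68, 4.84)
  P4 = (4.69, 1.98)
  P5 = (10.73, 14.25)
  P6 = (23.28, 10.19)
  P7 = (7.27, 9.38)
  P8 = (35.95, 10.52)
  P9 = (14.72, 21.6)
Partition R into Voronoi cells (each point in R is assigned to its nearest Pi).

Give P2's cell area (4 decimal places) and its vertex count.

Area of P2's cell: 107.0433 (5 vertices)

1. box [0,42]×[0,23]: [(0, 0) (42, 0) (42, 23) (0, 23)]
2. ⊥bis P2·P0 via (29.86,17.575): [(3.4345, 0) (42, 0) (42, 23) (38.0169, 23)]  |A|=489.3083
3. ⊥bis P2·P1 via (26.13,14.71): [(26.2207, 15.1546) (23.1293, 0) (42, 0) (42, 23) (38.0169, 23)]  |A|=340.0749
4. ⊥bis P2·P3 via (23.165,9.11): [(26.2207, 15.1546) (24.4193, 6.3238) (27.2662, 0) (42, 0) (42, 23) (38.0169, 23)]  |A|=326.9947
5. ⊥bis P2·P4 via (18.67,7.68): [(26.2207, 15.1546) (24.4193, 6.3238) (27.2662, 0) (42, 0) (42, 23) (38.0169, 23)]  |A|=326.9947
6. ⊥bis P2·P5 via (21.69,13.815): [(26.2207, 15.1546) (24.4193, 6.3238) (27.2662, 0) (42, 0) (42, 23) (38.0169, 23)]  |A|=326.9947
7. ⊥bis P2·P6 via (27.965,11.785): [(26.7076, 15.4784) (31.9772, 0) (42, 0) (42, 23) (38.0169, 23)]  |A|=268.4108
8. ⊥bis P2·P7 via (19.96,11.38): [(26.7076, 15.4784) (31.9772, 0) (42, 0) (42, 23) (38.0169, 23)]  |A|=268.4108
9. ⊥bis P2·P8 via (34.3,11.95): [(26.7076, 15.4784) (29.7114, 6.6554) (42, 20.8346) (42, 23) (38.0169, 23)]  |A|=107.0433
10. ⊥bis P2·P9 via (23.685,17.49): [(26.7076, 15.4784) (29.7114, 6.6554) (42, 20.8346) (42, 23) (38.0169, 23)]  |A|=107.0433
11. canonical 5-gon: [(26.7076, 15.4784) (29.7114, 6.6554) (42, 20.8346) (42, 23) (38.0169, 23)]
12. shoelace: 107.0433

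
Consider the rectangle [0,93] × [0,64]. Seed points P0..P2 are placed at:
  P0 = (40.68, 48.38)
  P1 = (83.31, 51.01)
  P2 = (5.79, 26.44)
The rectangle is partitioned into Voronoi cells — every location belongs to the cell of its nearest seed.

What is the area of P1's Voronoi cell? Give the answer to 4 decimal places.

1. box [0,93]×[0,64]: [(0, 0) (93, 0) (93, 64) (0, 64)]
2. ⊥bis P1·P0 via (61.995,49.695): [(65.0609, 0) (93, 0) (93, 64) (61.1125, 64)]  |A|=1914.4532
3. ⊥bis P1·P2 via (44.55,38.725): [(65.0609, 0) (93, 0) (93, 64) (61.1125, 64)]  |A|=1914.4532
4. canonical 4-gon: [(65.0609, 0) (93, 0) (93, 64) (61.1125, 64)]
5. shoelace: 1914.4532

Area of P1's cell: 1914.4532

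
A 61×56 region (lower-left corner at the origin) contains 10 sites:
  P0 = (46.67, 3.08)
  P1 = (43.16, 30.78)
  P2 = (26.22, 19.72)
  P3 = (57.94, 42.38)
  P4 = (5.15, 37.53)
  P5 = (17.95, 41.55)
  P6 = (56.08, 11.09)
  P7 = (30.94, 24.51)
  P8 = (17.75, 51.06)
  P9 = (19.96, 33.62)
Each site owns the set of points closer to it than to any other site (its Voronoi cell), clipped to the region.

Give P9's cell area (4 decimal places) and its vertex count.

1. box [0,61]×[0,56]: [(0, 0) (61, 0) (61, 56) (0, 56)]
2. ⊥bis P9·P0 via (33.315,18.35): [(0, 0) (12.3338, 0) (61, 42.563) (61, 56) (0, 56)]  |A|=2380.3083
3. ⊥bis P9·P1 via (31.56,32.2): [(0, 0) (12.3338, 0) (29.4509, 14.9705) (34.4734, 56) (0, 56)]  |A|=1624.1601
4. ⊥bis P9·P2 via (23.09,26.67): [(0, 16.2712) (31.3378, 30.3845) (34.4734, 56) (0, 56)]  |A|=1064.0338
5. ⊥bis P9·P3 via (38.95,38): [(0, 16.2712) (31.3378, 30.3845) (34.4734, 56) (0, 56)]  |A|=1064.0338
6. ⊥bis P9·P4 via (12.555,35.575): [(8.4651, 20.0835) (31.3378, 30.3845) (34.4734, 56) (17.9474, 56)]  |A|=573.576
7. ⊥bis P9·P5 via (18.955,37.585): [(12.6647, 35.9906) (8.4651, 20.0835) (31.3378, 30.3845) (32.6439, 41.0547)]  |A|=263.573
8. ⊥bis P9·P6 via (38.02,22.355): [(12.6647, 35.9906) (8.4651, 20.0835) (31.3378, 30.3845) (32.6439, 41.0547)]  |A|=263.573
9. ⊥bis P9·P7 via (25.45,29.065): [(12.6647, 35.9906) (8.4651, 20.0835) (23.6853, 26.9381) (32.1673, 37.1612) (32.6439, 41.0547)]  |A|=239.0734
10. ⊥bis P9·P8 via (18.855,42.34): [(12.6647, 35.9906) (8.4651, 20.0835) (23.6853, 26.9381) (32.1673, 37.1612) (32.6439, 41.0547)]  |A|=239.0734
11. canonical 5-gon: [(12.6647, 35.9906) (8.4651, 20.0835) (23.6853, 26.9381) (32.1673, 37.1612) (32.6439, 41.0547)]
12. shoelace: 239.0734

Area of P9's cell: 239.0734 (5 vertices)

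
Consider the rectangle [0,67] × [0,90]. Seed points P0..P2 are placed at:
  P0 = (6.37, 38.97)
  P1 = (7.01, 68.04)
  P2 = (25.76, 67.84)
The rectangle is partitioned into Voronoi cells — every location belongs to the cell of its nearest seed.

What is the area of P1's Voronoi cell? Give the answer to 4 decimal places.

Area of P1's cell: 599.9639

1. box [0,67]×[0,90]: [(0, 0) (67, 0) (67, 90) (0, 90)]
2. ⊥bis P1·P0 via (6.69,53.505): [(0, 53.6523) (67, 52.1772) (67, 90) (0, 90)]  |A|=2484.7114
3. ⊥bis P1·P2 via (16.385,67.94): [(0, 53.6523) (16.2288, 53.295) (16.6203, 90) (0, 90)]  |A|=599.9639
4. canonical 4-gon: [(0, 53.6523) (16.2288, 53.295) (16.6203, 90) (0, 90)]
5. shoelace: 599.9639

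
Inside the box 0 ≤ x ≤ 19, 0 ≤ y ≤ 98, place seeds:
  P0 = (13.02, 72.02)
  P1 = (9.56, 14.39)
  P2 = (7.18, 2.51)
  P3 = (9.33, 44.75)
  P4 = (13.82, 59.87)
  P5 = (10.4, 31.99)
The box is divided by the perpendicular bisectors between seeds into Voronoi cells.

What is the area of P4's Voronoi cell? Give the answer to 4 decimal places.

1. box [0,19]×[0,98]: [(0, 0) (19, 0) (19, 98) (0, 98)]
2. ⊥bis P4·P0 via (13.42,65.945): [(0, 65.0614) (0, 0) (19, 0) (19, 66.3124)]  |A|=1248.051
3. ⊥bis P4·P1 via (11.69,37.13): [(0, 65.0614) (0, 38.225) (19, 36.4453) (19, 66.3124)]  |A|=538.6835
4. ⊥bis P4·P2 via (10.5,31.19): [(0, 65.0614) (0, 38.225) (19, 36.4453) (19, 66.3124)]  |A|=538.6835
5. ⊥bis P4·P3 via (11.575,52.31): [(0, 65.0614) (0, 55.7473) (19, 50.1051) (19, 66.3124)]  |A|=242.4534
6. ⊥bis P4·P5 via (12.11,45.93): [(0, 65.0614) (0, 55.7473) (19, 50.1051) (19, 66.3124)]  |A|=242.4534
7. canonical 4-gon: [(0, 65.0614) (0, 55.7473) (19, 50.1051) (19, 66.3124)]
8. shoelace: 242.4534

Area of P4's cell: 242.4534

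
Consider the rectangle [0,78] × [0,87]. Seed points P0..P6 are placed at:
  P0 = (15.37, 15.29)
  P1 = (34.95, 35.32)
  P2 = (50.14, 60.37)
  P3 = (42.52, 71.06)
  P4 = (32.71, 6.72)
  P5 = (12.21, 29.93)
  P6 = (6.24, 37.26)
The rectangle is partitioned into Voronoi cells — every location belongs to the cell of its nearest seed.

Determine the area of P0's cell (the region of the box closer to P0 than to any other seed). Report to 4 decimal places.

Area of P0's cell: 542.8779

1. box [0,78]×[0,87]: [(0, 0) (78, 0) (78, 87) (0, 87)]
2. ⊥bis P0·P1 via (25.16,25.305): [(0, 49.8997) (0, 0) (51.0466, 0)]  |A|=1273.6056
3. ⊥bis P0·P2 via (32.755,37.83): [(0, 49.8997) (0, 0) (51.0466, 0)]  |A|=1273.6056
4. ⊥bis P0·P3 via (28.945,43.175): [(0, 49.8997) (0, 0) (51.0466, 0)]  |A|=1273.6056
5. ⊥bis P0·P4 via (24.04,11.005): [(29.1701, 21.385) (0, 49.8997) (0, 0) (18.601, 0)]  |A|=926.6814
6. ⊥bis P0·P5 via (13.79,22.61): [(29.1701, 21.385) (25.3618, 25.1077) (0, 19.6335) (0, 0) (18.601, 0)]  |A|=542.8779
7. ⊥bis P0·P6 via (10.805,26.275): [(29.1701, 21.385) (25.3618, 25.1077) (0, 19.6335) (0, 0) (18.601, 0)]  |A|=542.8779
8. canonical 5-gon: [(29.1701, 21.385) (25.3618, 25.1077) (0, 19.6335) (0, 0) (18.601, 0)]
9. shoelace: 542.8779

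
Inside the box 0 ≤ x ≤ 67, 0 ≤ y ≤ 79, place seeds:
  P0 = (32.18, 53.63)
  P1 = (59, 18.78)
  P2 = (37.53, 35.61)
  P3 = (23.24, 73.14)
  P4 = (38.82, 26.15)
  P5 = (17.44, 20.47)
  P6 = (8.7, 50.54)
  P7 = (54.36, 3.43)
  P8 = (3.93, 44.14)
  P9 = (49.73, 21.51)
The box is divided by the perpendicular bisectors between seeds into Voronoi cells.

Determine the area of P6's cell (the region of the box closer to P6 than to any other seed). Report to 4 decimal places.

1. box [0,67]×[0,79]: [(0, 0) (67, 0) (67, 79) (0, 79)]
2. ⊥bis P6·P0 via (20.44,52.085): [(0, 0) (27.2945, 0) (16.8979, 79) (0, 79)]  |A|=1745.6
3. ⊥bis P6·P1 via (33.85,34.66): [(0, 0) (11.9653, 0) (24.6505, 20.0903) (16.8979, 79) (0, 79)]  |A|=1591.6159
4. ⊥bis P6·P2 via (23.115,43.075): [(0, 0) (0.808, 0) (21.9275, 40.7819) (16.8979, 79) (0, 79)]  |A|=1205.5165
5. ⊥bis P6·P3 via (15.97,61.84): [(0, 72.1145) (0, 0) (0.808, 0) (21.9275, 40.7819) (19.451, 59.6005)]  |A|=974.6457
6. ⊥bis P6·P4 via (23.76,38.345): [(0, 72.1145) (0, 9.003) (15.1755, 27.7437) (21.9275, 40.7819) (19.451, 59.6005)]  |A|=895.1243
7. ⊥bis P6·P5 via (13.07,35.505): [(0, 72.1145) (0, 31.7061) (20.28, 37.6006) (21.9275, 40.7819) (19.451, 59.6005)]  |A|=637.9538
8. ⊥bis P6·P7 via (31.53,26.985): [(0, 72.1145) (0, 31.7061) (20.28, 37.6006) (21.9275, 40.7819) (19.451, 59.6005)]  |A|=637.9538
9. ⊥bis P6·P8 via (6.315,47.34): [(0, 72.1145) (0, 52.0466) (19.6343, 37.413) (20.28, 37.6006) (21.9275, 40.7819) (19.451, 59.6005)]  |A|=438.2678
10. ⊥bis P6·P9 via (29.215,36.025): [(0, 72.1145) (0, 52.0466) (19.6343, 37.413) (20.28, 37.6006) (21.9275, 40.7819) (19.451, 59.6005)]  |A|=438.2678
11. canonical 6-gon: [(0, 72.1145) (0, 52.0466) (19.6343, 37.413) (20.28, 37.6006) (21.9275, 40.7819) (19.451, 59.6005)]
12. shoelace: 438.2678

Area of P6's cell: 438.2678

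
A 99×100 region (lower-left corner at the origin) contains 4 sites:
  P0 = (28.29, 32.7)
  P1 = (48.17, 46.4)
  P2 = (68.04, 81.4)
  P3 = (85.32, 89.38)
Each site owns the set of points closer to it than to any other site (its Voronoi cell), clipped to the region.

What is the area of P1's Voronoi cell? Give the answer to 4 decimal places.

Area of P1's cell: 3697.5881

1. box [0,99]×[0,100]: [(0, 0) (99, 0) (99, 100) (0, 100)]
2. ⊥bis P1·P0 via (38.23,39.55): [(0, 95.0254) (65.4853, 0) (99, 0) (99, 100) (0, 100)]  |A|=6788.6188
3. ⊥bis P1·P2 via (58.105,63.9): [(0, 96.887) (0, 95.0254) (65.4853, 0) (99, 0) (99, 40.6833)]  |A|=3698.3518
4. ⊥bis P1·P3 via (66.745,67.89): [(96.7309, 41.9715) (0, 96.887) (0, 95.0254) (65.4853, 0) (99, 0) (99, 40.0102)]  |A|=3697.5881
5. canonical 6-gon: [(96.7309, 41.9715) (0, 96.887) (0, 95.0254) (65.4853, 0) (99, 0) (99, 40.0102)]
6. shoelace: 3697.5881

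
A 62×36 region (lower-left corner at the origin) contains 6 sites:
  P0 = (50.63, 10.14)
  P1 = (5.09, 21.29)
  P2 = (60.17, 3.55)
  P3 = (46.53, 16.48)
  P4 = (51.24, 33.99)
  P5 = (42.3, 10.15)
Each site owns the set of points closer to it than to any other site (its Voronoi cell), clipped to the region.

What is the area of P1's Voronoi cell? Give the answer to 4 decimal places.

Area of P1's cell: 862.2380

1. box [0,62]×[0,36]: [(0, 0) (62, 0) (62, 36) (0, 36)]
2. ⊥bis P1·P0 via (27.86,15.715): [(0, 0) (24.0123, 0) (32.8266, 36) (0, 36)]  |A|=1023.1005
3. ⊥bis P1·P2 via (32.63,12.42): [(0, 0) (24.0123, 0) (32.8266, 36) (0, 36)]  |A|=1023.1005
4. ⊥bis P1·P3 via (25.81,18.885): [(0, 0) (23.618, 0) (27.7966, 36) (0, 36)]  |A|=925.462
5. ⊥bis P1·P4 via (28.165,27.64): [(0, 0) (23.618, 0) (27.2234, 31.0617) (25.8644, 36) (0, 36)]  |A|=920.6912
6. ⊥bis P1·P5 via (23.695,15.72): [(0, 0) (18.9887, 0) (26.5492, 25.2537) (27.2234, 31.0617) (25.8644, 36) (0, 36)]  |A|=862.238
7. canonical 6-gon: [(0, 0) (18.9887, 0) (26.5492, 25.2537) (27.2234, 31.0617) (25.8644, 36) (0, 36)]
8. shoelace: 862.238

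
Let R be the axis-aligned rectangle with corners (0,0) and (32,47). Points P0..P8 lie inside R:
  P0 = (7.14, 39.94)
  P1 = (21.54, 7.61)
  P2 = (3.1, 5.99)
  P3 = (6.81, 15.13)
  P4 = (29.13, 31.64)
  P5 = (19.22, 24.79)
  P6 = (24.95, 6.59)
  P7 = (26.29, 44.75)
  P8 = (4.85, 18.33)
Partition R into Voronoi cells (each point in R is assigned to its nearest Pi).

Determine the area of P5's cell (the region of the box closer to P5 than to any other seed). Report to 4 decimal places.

Area of P5's cell: 252.8504

1. box [0,32]×[0,47]: [(0, 0) (32, 0) (32, 47) (0, 47)]
2. ⊥bis P5·P0 via (13.18,32.365): [(0, 21.8558) (0, 0) (32, 0) (32, 47) (31.5343, 47)]  |A|=1107.5473
3. ⊥bis P5·P1 via (20.38,16.2): [(0, 21.8558) (0, 13.4479) (32, 17.7692) (32, 47) (31.5343, 47)]  |A|=608.0746
4. ⊥bis P5·P2 via (11.16,15.39): [(1.8753, 23.3511) (11.5984, 15.0141) (32, 17.7692) (32, 47) (31.5343, 47)]  |A|=544.2287
5. ⊥bis P5·P3 via (13.015,19.96): [(7.1201, 27.5331) (16.364, 15.6577) (32, 17.7692) (32, 47) (31.5343, 47)]  |A|=470.7642
6. ⊥bis P5·P4 via (24.175,28.215): [(18.419, 36.5423) (7.1201, 27.5331) (16.364, 15.6577) (31.447, 17.6945)]  |A|=264.1389
7. ⊥bis P5·P6 via (22.085,15.69): [(30.9117, 18.4689) (18.419, 36.5423) (7.1201, 27.5331) (16.364, 15.6577) (26.2022, 16.9862)]  |A|=261.9184
8. ⊥bis P5·P7 via (22.755,34.77): [(30.9117, 18.4689) (18.6354, 36.2292) (18.2136, 36.3786) (7.1201, 27.5331) (16.364, 15.6577) (26.2022, 16.9862)]  |A|=261.8685
9. ⊥bis P5·P8 via (12.035,21.56): [(30.9117, 18.4689) (18.6354, 36.2292) (18.2136, 36.3786) (8.7615, 28.8418) (12.3979, 20.7528) (16.364, 15.6577) (26.2022, 16.9862)]  |A|=252.8504
10. canonical 7-gon: [(30.9117, 18.4689) (18.6354, 36.2292) (18.2136, 36.3786) (8.7615, 28.8418) (12.3979, 20.7528) (16.364, 15.6577) (26.2022, 16.9862)]
11. shoelace: 252.8504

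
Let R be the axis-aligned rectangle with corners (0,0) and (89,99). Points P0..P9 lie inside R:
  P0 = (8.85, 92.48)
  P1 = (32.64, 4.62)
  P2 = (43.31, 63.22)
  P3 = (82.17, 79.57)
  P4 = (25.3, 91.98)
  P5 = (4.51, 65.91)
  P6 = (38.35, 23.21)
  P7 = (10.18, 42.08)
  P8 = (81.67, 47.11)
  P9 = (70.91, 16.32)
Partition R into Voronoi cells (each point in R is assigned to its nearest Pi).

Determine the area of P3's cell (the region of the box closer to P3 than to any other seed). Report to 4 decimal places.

1. box [0,89]×[0,99]: [(0, 0) (89, 0) (89, 99) (0, 99)]
2. ⊥bis P3·P0 via (45.51,86.025): [(30.3629, 0) (89, 0) (89, 99) (47.7946, 99)]  |A|=4942.2017
3. ⊥bis P3·P1 via (57.405,42.095): [(39.821, 53.7152) (89, 21.2157) (89, 99) (47.7946, 99)]  |A|=2845.6652
4. ⊥bis P3·P2 via (62.74,71.395): [(81.87, 25.9275) (89, 21.2157) (89, 99) (51.1254, 99)]  |A|=1661.0934
5. ⊥bis P3·P4 via (53.735,85.775): [(54.7441, 90.3993) (81.87, 25.9275) (89, 21.2157) (89, 99) (56.6209, 99)]  |A|=1637.4609
6. ⊥bis P3·P5 via (43.34,72.74): [(54.7441, 90.3993) (81.87, 25.9275) (89, 21.2157) (89, 99) (56.6209, 99)]  |A|=1637.4609
7. ⊥bis P3·P6 via (60.26,51.39): [(54.7441, 90.3993) (76.4546, 38.7987) (89, 29.0446) (89, 99) (56.6209, 99)]  |A|=1555.2257
8. ⊥bis P3·P7 via (46.175,60.825): [(54.7441, 90.3993) (76.4546, 38.7987) (89, 29.0446) (89, 99) (56.6209, 99)]  |A|=1555.2257
9. ⊥bis P3·P8 via (81.92,63.34): [(54.7441, 90.3993) (66.0261, 63.5848) (89, 63.2309) (89, 99) (56.6209, 99)]  |A|=1057.9127
10. ⊥bis P3·P9 via (76.54,47.945): [(54.7441, 90.3993) (66.0261, 63.5848) (89, 63.2309) (89, 99) (56.6209, 99)]  |A|=1057.9127
11. canonical 5-gon: [(54.7441, 90.3993) (66.0261, 63.5848) (89, 63.2309) (89, 99) (56.6209, 99)]
12. shoelace: 1057.9127

Area of P3's cell: 1057.9127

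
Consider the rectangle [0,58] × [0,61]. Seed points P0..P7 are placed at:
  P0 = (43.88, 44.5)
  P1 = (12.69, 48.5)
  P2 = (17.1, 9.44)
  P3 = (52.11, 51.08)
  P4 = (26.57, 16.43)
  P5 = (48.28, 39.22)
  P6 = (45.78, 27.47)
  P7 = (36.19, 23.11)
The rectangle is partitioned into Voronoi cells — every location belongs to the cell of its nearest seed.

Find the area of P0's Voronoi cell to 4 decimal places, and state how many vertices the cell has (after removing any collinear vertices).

Area of P0's cell: 382.2625 (6 vertices)

1. box [0,58]×[0,61]: [(0, 0) (58, 0) (58, 61) (0, 61)]
2. ⊥bis P0·P1 via (28.285,46.5): [(22.3216, 0) (58, 0) (58, 61) (30.1446, 61)]  |A|=1937.7833
3. ⊥bis P0·P2 via (30.49,26.97): [(26.2005, 30.2464) (58, 5.9569) (58, 61) (30.1446, 61)]  |A|=1303.4966
4. ⊥bis P0·P3 via (47.995,47.79): [(26.2005, 30.2464) (58, 5.9569) (58, 35.2761) (37.4334, 61) (30.1446, 61)]  |A|=1038.9708
5. ⊥bis P0·P4 via (35.225,30.465): [(26.8879, 35.6063) (58, 16.4203) (58, 35.2761) (37.4334, 61) (30.1446, 61)]  |A|=782.635
6. ⊥bis P0·P5 via (46.08,41.86): [(26.8879, 35.6063) (33.6049, 31.4641) (50.0746, 45.1889) (37.4334, 61) (30.1446, 61)]  |A|=416.6226
7. ⊥bis P0·P6 via (44.83,35.985): [(26.8879, 35.6063) (29.1166, 34.2319) (38.1335, 35.2379) (50.0746, 45.1889) (37.4334, 61) (30.1446, 61)]  |A|=401.8865
8. ⊥bis P0·P7 via (40.035,33.805): [(27.2465, 38.4026) (36.543, 35.0604) (38.1335, 35.2379) (50.0746, 45.1889) (37.4334, 61) (30.1446, 61)]  |A|=382.2625
9. canonical 6-gon: [(27.2465, 38.4026) (36.543, 35.0604) (38.1335, 35.2379) (50.0746, 45.1889) (37.4334, 61) (30.1446, 61)]
10. shoelace: 382.2625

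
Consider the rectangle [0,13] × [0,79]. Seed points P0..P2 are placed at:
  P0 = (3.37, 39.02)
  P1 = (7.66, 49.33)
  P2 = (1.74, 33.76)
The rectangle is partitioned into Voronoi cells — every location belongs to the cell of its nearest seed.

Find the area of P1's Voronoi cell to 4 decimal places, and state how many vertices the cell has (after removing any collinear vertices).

Area of P1's cell: 458.0532 (4 vertices)

1. box [0,13]×[0,79]: [(0, 0) (13, 0) (13, 79) (0, 79)]
2. ⊥bis P1·P0 via (5.515,44.175): [(0, 46.4698) (13, 41.0605) (13, 79) (0, 79)]  |A|=458.0532
3. ⊥bis P1·P2 via (4.7,41.545): [(0, 46.4698) (13, 41.0605) (13, 79) (0, 79)]  |A|=458.0532
4. canonical 4-gon: [(0, 46.4698) (13, 41.0605) (13, 79) (0, 79)]
5. shoelace: 458.0532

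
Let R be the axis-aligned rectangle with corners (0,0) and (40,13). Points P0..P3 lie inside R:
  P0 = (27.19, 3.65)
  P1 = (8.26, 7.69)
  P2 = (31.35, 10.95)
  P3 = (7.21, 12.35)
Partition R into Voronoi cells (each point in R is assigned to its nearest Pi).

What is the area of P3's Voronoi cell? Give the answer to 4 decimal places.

1. box [0,40]×[0,13]: [(0, 0) (40, 0) (40, 13) (0, 13)]
2. ⊥bis P3·P0 via (17.2,8): [(0, 0) (13.7165, 0) (19.3772, 13) (0, 13)]  |A|=215.109
3. ⊥bis P3·P1 via (7.735,10.02): [(0, 8.2771) (19.2049, 12.6044) (19.3772, 13) (0, 13)]  |A|=49.1837
4. ⊥bis P3·P2 via (19.28,11.65): [(0, 8.2771) (19.2049, 12.6044) (19.3554, 12.95) (19.3583, 13) (0, 13)]  |A|=49.1832
5. canonical 5-gon: [(0, 8.2771) (19.2049, 12.6044) (19.3554, 12.95) (19.3583, 13) (0, 13)]
6. shoelace: 49.1832

Area of P3's cell: 49.1832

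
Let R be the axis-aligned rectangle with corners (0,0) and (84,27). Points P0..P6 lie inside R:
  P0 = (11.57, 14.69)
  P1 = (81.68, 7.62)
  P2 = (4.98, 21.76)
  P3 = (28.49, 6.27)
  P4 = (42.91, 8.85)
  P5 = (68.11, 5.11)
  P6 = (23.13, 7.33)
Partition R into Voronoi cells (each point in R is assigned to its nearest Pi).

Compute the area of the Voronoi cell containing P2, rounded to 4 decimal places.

Area of P2's cell: 145.8310

1. box [0,84]×[0,27]: [(0, 0) (84, 0) (84, 27) (0, 27)]
2. ⊥bis P2·P0 via (8.275,18.225): [(0, 10.5118) (17.6892, 27) (0, 27)]  |A|=145.831
3. ⊥bis P2·P1 via (43.33,14.69): [(0, 10.5118) (17.6892, 27) (0, 27)]  |A|=145.831
4. ⊥bis P2·P3 via (16.735,14.015): [(0, 10.5118) (17.6892, 27) (0, 27)]  |A|=145.831
5. ⊥bis P2·P4 via (23.945,15.305): [(0, 10.5118) (17.6892, 27) (0, 27)]  |A|=145.831
6. ⊥bis P2·P5 via (36.545,13.435): [(0, 10.5118) (17.6892, 27) (0, 27)]  |A|=145.831
7. ⊥bis P2·P6 via (14.055,14.545): [(0, 10.5118) (17.6892, 27) (0, 27)]  |A|=145.831
8. canonical 3-gon: [(0, 10.5118) (17.6892, 27) (0, 27)]
9. shoelace: 145.831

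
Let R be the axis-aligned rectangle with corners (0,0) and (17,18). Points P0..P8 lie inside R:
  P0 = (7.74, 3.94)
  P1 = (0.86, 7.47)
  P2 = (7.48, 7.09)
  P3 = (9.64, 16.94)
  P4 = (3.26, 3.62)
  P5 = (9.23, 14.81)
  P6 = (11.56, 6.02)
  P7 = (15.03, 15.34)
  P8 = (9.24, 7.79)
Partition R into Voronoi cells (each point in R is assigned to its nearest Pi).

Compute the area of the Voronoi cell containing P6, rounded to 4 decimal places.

Area of P6's cell: 60.6956

1. box [0,17]×[0,18]: [(0, 0) (17, 0) (17, 18) (0, 18)]
2. ⊥bis P6·P0 via (9.65,4.98): [(12.3616, 0) (17, 0) (17, 18) (2.5606, 18)]  |A|=171.7002
3. ⊥bis P6·P1 via (6.21,6.745): [(6.704, 10.3904) (12.3616, 0) (17, 0) (17, 18) (7.7352, 18)]  |A|=152.0118
4. ⊥bis P6·P2 via (9.52,6.555): [(9.2835, 5.6531) (12.3616, 0) (17, 0) (17, 18) (12.5215, 18)]  |A|=110.207
5. ⊥bis P6·P3 via (10.6,11.48): [(10.8218, 11.519) (9.2835, 5.6531) (12.3616, 0) (17, 0) (17, 12.6053)]  |A|=79.0297
6. ⊥bis P6·P4 via (7.41,4.82): [(10.8218, 11.519) (9.2835, 5.6531) (12.3616, 0) (17, 0) (17, 12.6053)]  |A|=79.0297
7. ⊥bis P6·P5 via (10.395,10.415): [(10.5426, 10.4541) (9.2835, 5.6531) (12.3616, 0) (17, 0) (17, 12.1658)]  |A|=74.473
8. ⊥bis P6·P7 via (13.295,10.68): [(12.5047, 10.9742) (10.5426, 10.4541) (9.2835, 5.6531) (12.3616, 0) (17, 0) (17, 9.3006)]  |A|=68.033
9. ⊥bis P6·P8 via (10.4,6.905): [(13.2834, 10.6843) (9.3507, 5.5297) (12.3616, 0) (17, 0) (17, 9.3006)]  |A|=60.6956
10. canonical 5-gon: [(13.2834, 10.6843) (9.3507, 5.5297) (12.3616, 0) (17, 0) (17, 9.3006)]
11. shoelace: 60.6956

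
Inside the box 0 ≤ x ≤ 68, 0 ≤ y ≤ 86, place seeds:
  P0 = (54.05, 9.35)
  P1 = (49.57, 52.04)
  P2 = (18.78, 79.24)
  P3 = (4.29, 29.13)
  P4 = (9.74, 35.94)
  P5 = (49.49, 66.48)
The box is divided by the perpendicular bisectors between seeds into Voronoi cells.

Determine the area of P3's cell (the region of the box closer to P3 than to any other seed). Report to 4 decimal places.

Area of P3's cell: 701.7198

1. box [0,68]×[0,86]: [(0, 0) (68, 0) (68, 86) (0, 86)]
2. ⊥bis P3·P0 via (29.17,19.24): [(0, 0) (21.5219, 0) (55.7076, 86) (0, 86)]  |A|=3320.872
3. ⊥bis P3·P1 via (26.93,40.585): [(0, 0) (21.5219, 0) (32.9361, 28.7143) (3.9517, 86) (0, 86)]  |A|=1838.435
4. ⊥bis P3·P2 via (11.535,54.185): [(0, 57.5205) (0, 0) (21.5219, 0) (32.9361, 28.7143) (21.508, 51.3012)]  |A|=1463.6067
5. ⊥bis P3·P4 via (7.015,32.535): [(0, 38.1491) (0, 0) (21.5219, 0) (27.8324, 15.875)]  |A|=701.7198
6. ⊥bis P3·P5 via (26.89,47.805): [(0, 38.1491) (0, 0) (21.5219, 0) (27.8324, 15.875)]  |A|=701.7198
7. canonical 4-gon: [(0, 38.1491) (0, 0) (21.5219, 0) (27.8324, 15.875)]
8. shoelace: 701.7198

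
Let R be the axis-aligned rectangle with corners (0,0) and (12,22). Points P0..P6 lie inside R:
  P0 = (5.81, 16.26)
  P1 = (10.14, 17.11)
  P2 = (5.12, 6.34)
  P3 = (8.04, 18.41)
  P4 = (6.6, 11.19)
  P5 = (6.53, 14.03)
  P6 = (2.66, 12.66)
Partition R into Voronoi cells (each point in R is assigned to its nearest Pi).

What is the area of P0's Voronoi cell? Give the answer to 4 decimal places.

Area of P0's cell: 33.9000

1. box [0,12]×[0,22]: [(0, 0) (12, 0) (12, 22) (0, 22)]
2. ⊥bis P0·P1 via (7.975,16.685): [(0, 0) (11.2503, 0) (6.9316, 22) (0, 22)]  |A|=200.0018
3. ⊥bis P0·P2 via (5.465,11.3): [(0, 11.6801) (9.0815, 11.0485) (6.9316, 22) (0, 22)]  |A|=84.816
4. ⊥bis P0·P3 via (6.925,17.335): [(0, 11.6801) (9.0815, 11.0485) (8.0832, 16.1337) (2.4274, 22) (0, 22)]  |A|=71.6042
5. ⊥bis P0·P4 via (6.205,13.725): [(0, 12.7581) (8.4863, 14.0805) (8.0832, 16.1337) (2.4274, 22) (0, 22)]  |A|=53.4504
6. ⊥bis P0·P5 via (6.17,15.145): [(0, 13.1529) (8.1517, 15.7848) (8.0832, 16.1337) (2.4274, 22) (0, 22)]  |A|=44.3884
7. ⊥bis P0·P6 via (4.235,14.46): [(0, 18.1656) (4.1847, 14.504) (8.1517, 15.7848) (8.0832, 16.1337) (2.4274, 22) (0, 22)]  |A|=33.9
8. canonical 6-gon: [(0, 18.1656) (4.1847, 14.504) (8.1517, 15.7848) (8.0832, 16.1337) (2.4274, 22) (0, 22)]
9. shoelace: 33.9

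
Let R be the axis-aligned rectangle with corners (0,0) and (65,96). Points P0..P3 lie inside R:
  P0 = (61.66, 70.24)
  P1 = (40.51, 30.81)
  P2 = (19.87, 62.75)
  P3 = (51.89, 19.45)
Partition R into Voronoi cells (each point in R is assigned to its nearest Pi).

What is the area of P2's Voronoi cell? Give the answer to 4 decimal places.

1. box [0,65]×[0,96]: [(0, 0) (65, 0) (65, 96) (0, 96)]
2. ⊥bis P2·P0 via (40.765,66.495): [(0, 0) (52.6829, 0) (35.4768, 96) (0, 96)]  |A|=4231.6655
3. ⊥bis P2·P1 via (30.19,46.78): [(0, 27.2709) (42.8341, 54.9507) (35.4768, 96) (0, 96)]  |A|=2200.123
4. ⊥bis P2·P3 via (35.88,41.1): [(0, 27.2709) (42.8341, 54.9507) (35.4768, 96) (0, 96)]  |A|=2200.123
5. canonical 4-gon: [(0, 27.2709) (42.8341, 54.9507) (35.4768, 96) (0, 96)]
6. shoelace: 2200.123

Area of P2's cell: 2200.1230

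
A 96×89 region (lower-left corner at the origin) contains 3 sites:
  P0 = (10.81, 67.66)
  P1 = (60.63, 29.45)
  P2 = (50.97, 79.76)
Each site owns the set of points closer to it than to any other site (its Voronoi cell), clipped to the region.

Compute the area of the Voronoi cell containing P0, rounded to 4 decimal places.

1. box [0,96]×[0,89]: [(0, 0) (96, 0) (96, 89) (0, 89)]
2. ⊥bis P0·P1 via (35.72,48.555): [(0, 1.9816) (66.7397, 89) (0, 89)]  |A|=2903.7934
3. ⊥bis P0·P2 via (30.89,73.71): [(0, 1.9816) (37.6937, 51.1284) (26.2832, 89) (0, 89)]  |A|=2137.7169
4. canonical 4-gon: [(0, 1.9816) (37.6937, 51.1284) (26.2832, 89) (0, 89)]
5. shoelace: 2137.7169

Area of P0's cell: 2137.7169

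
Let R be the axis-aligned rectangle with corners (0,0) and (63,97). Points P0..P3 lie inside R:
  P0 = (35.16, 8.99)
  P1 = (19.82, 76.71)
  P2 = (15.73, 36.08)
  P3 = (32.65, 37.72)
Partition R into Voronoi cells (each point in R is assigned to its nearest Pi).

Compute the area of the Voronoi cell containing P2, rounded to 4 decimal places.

Area of P2's cell: 1057.6979

1. box [0,63]×[0,97]: [(0, 0) (63, 0) (63, 97) (0, 97)]
2. ⊥bis P2·P0 via (25.445,22.535): [(0, 4.2849) (63, 49.4709) (63, 97) (0, 97)]  |A|=4417.6935
3. ⊥bis P2·P1 via (17.775,56.395): [(0, 58.1843) (0, 4.2849) (63, 49.4709) (63, 51.8424)]  |A|=1772.5364
4. ⊥bis P2·P3 via (24.19,36.9): [(22.345, 55.935) (0, 58.1843) (0, 4.2849) (25.5734, 22.6271)]  |A|=1057.6979
5. canonical 4-gon: [(22.345, 55.935) (0, 58.1843) (0, 4.2849) (25.5734, 22.6271)]
6. shoelace: 1057.6979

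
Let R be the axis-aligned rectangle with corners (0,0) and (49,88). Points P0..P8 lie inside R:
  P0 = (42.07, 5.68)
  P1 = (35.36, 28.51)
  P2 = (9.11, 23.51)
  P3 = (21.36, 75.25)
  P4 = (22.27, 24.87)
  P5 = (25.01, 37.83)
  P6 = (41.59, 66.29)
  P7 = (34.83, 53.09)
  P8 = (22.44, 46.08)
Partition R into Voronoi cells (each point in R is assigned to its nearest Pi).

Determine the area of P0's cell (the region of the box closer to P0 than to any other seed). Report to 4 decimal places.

1. box [0,49]×[0,88]: [(0, 0) (49, 0) (49, 88) (0, 88)]
2. ⊥bis P0·P1 via (38.715,17.095): [(0, 5.7162) (0, 0) (49, 0) (49, 20.1179)]  |A|=632.9353
3. ⊥bis P0·P2 via (25.59,14.595): [(24.7168, 12.9808) (17.6947, 0) (49, 0) (49, 20.1179)]  |A|=447.4468
4. ⊥bis P0·P3 via (31.715,40.465): [(24.7168, 12.9808) (17.6947, 0) (49, 0) (49, 20.1179)]  |A|=447.4468
5. ⊥bis P0·P4 via (32.17,15.275): [(32.0295, 15.1301) (18.1105, 0.7685) (17.6947, 0) (49, 0) (49, 20.1179)]  |A|=409.8938
6. ⊥bis P0·P5 via (33.54,21.755): [(32.0295, 15.1301) (18.1105, 0.7685) (17.6947, 0) (49, 0) (49, 20.1179)]  |A|=409.8938
7. ⊥bis P0·P6 via (41.83,35.985): [(32.0295, 15.1301) (18.1105, 0.7685) (17.6947, 0) (49, 0) (49, 20.1179)]  |A|=409.8938
8. ⊥bis P0·P7 via (38.45,29.385): [(32.0295, 15.1301) (18.1105, 0.7685) (17.6947, 0) (49, 0) (49, 20.1179)]  |A|=409.8938
9. ⊥bis P0·P8 via (32.255,25.88): [(32.0295, 15.1301) (18.1105, 0.7685) (17.6947, 0) (49, 0) (49, 20.1179)]  |A|=409.8938
10. canonical 5-gon: [(32.0295, 15.1301) (18.1105, 0.7685) (17.6947, 0) (49, 0) (49, 20.1179)]
11. shoelace: 409.8938

Area of P0's cell: 409.8938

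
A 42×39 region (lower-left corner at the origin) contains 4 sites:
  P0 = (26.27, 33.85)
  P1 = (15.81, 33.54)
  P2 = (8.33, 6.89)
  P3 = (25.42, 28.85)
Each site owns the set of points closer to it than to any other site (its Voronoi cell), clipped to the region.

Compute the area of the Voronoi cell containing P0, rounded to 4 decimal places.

Area of P0's cell: 180.9474

1. box [0,42]×[0,39]: [(0, 0) (42, 0) (42, 39) (0, 39)]
2. ⊥bis P0·P1 via (21.04,33.695): [(22.0386, 0) (42, 0) (42, 39) (20.8828, 39)]  |A|=801.033
3. ⊥bis P0·P2 via (17.3,20.37): [(21.5181, 17.5632) (42, 3.9339) (42, 39) (20.8828, 39)]  |A|=585.4539
4. ⊥bis P0·P3 via (25.845,31.35): [(21.0855, 32.1591) (42, 28.6036) (42, 39) (20.8828, 39)]  |A|=180.9474
5. canonical 4-gon: [(21.0855, 32.1591) (42, 28.6036) (42, 39) (20.8828, 39)]
6. shoelace: 180.9474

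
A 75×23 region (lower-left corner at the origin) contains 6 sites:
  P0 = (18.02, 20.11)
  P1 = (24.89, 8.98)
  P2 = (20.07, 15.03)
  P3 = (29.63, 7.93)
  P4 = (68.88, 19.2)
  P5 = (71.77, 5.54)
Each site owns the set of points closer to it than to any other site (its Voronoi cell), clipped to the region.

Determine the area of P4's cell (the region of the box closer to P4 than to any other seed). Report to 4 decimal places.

Area of P4's cell: 326.7749

1. box [0,75]×[0,23]: [(0, 0) (75, 0) (75, 23) (0, 23)]
2. ⊥bis P4·P0 via (43.45,19.655): [(43.0983, 0) (75, 0) (75, 23) (43.5098, 23)]  |A|=729.006
3. ⊥bis P4·P1 via (46.885,14.09): [(50.1585, 0) (75, 0) (75, 23) (44.815, 23)]  |A|=632.8054
4. ⊥bis P4·P2 via (44.475,17.115): [(50.1585, 0) (75, 0) (75, 23) (44.815, 23)]  |A|=632.8054
5. ⊥bis P4·P3 via (49.255,13.565): [(53.15, 0) (75, 0) (75, 23) (46.5459, 23)]  |A|=578.4976
6. ⊥bis P4·P5 via (70.325,12.37): [(50.7851, 8.236) (75, 13.3591) (75, 23) (46.5459, 23)]  |A|=326.7749
7. canonical 4-gon: [(50.7851, 8.236) (75, 13.3591) (75, 23) (46.5459, 23)]
8. shoelace: 326.7749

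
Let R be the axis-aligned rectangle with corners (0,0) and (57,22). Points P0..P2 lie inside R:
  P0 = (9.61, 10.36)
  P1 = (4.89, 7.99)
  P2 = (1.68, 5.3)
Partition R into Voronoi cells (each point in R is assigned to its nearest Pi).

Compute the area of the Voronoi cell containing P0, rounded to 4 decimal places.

1. box [0,57]×[0,22]: [(0, 0) (57, 0) (57, 22) (0, 22)]
2. ⊥bis P0·P1 via (7.25,9.175): [(11.8569, 0) (57, 0) (57, 22) (0.8103, 22)]  |A|=1114.6601
3. ⊥bis P0·P2 via (5.645,7.83): [(11.8569, 0) (57, 0) (57, 22) (0.8103, 22)]  |A|=1114.6601
4. canonical 4-gon: [(11.8569, 0) (57, 0) (57, 22) (0.8103, 22)]
5. shoelace: 1114.6601

Area of P0's cell: 1114.6601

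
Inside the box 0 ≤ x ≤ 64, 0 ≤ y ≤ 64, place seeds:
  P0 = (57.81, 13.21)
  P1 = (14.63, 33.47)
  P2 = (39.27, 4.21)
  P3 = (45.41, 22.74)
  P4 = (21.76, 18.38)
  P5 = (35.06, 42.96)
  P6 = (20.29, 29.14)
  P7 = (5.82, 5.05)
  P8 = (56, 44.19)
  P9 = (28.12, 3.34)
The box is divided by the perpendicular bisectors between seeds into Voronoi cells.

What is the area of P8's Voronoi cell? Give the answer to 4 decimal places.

1. box [0,64]×[0,64]: [(0, 0) (64, 0) (64, 64) (0, 64)]
2. ⊥bis P8·P0 via (56.905,28.7): [(0, 25.3753) (64, 29.1145) (64, 64) (0, 64)]  |A|=2352.3244
3. ⊥bis P8·P1 via (35.315,38.83): [(38.2228, 27.6085) (64, 29.1145) (64, 64) (28.7928, 64)]  |A|=1090.2465
4. ⊥bis P8·P2 via (47.635,24.2): [(38.0687, 28.2031) (39.3344, 27.6734) (64, 29.1145) (64, 64) (28.7928, 64)]  |A|=1089.911
5. ⊥bis P8·P3 via (50.705,33.465): [(34.6514, 41.3907) (59.9913, 28.8803) (64, 29.1145) (64, 64) (28.7928, 64)]  |A|=937.9661
6. ⊥bis P8·P4 via (38.88,31.285): [(34.6514, 41.3907) (59.9913, 28.8803) (64, 29.1145) (64, 64) (28.7928, 64)]  |A|=937.9661
7. ⊥bis P8·P5 via (45.53,43.575): [(45.987, 35.7943) (59.9913, 28.8803) (64, 29.1145) (64, 64) (44.3303, 64)]  |A|=607.0932
8. ⊥bis P8·P6 via (38.145,36.665): [(45.987, 35.7943) (59.9913, 28.8803) (64, 29.1145) (64, 64) (44.3303, 64)]  |A|=607.0932
9. ⊥bis P8·P7 via (30.91,24.62): [(45.987, 35.7943) (59.9913, 28.8803) (64, 29.1145) (64, 64) (44.3303, 64)]  |A|=607.0932
10. ⊥bis P8·P9 via (42.06,23.765): [(45.987, 35.7943) (59.9913, 28.8803) (64, 29.1145) (64, 64) (44.3303, 64)]  |A|=607.0932
11. canonical 5-gon: [(45.987, 35.7943) (59.9913, 28.8803) (64, 29.1145) (64, 64) (44.3303, 64)]
12. shoelace: 607.0932

Area of P8's cell: 607.0932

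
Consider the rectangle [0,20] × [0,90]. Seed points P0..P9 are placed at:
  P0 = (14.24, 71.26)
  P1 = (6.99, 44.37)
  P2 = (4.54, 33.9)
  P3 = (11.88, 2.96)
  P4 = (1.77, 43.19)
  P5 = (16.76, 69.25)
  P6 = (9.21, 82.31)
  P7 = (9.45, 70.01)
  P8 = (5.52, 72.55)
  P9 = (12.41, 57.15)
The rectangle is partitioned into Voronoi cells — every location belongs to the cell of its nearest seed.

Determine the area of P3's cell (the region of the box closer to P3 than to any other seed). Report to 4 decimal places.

1. box [0,20]×[0,90]: [(0, 0) (20, 0) (20, 90) (0, 90)]
2. ⊥bis P3·P0 via (13.06,37.11): [(0, 37.5613) (0, 0) (20, 0) (20, 36.8702)]  |A|=744.3147
3. ⊥bis P3·P1 via (9.435,23.665): [(0, 22.5508) (0, 0) (20, 0) (20, 24.9126)]  |A|=474.6344
4. ⊥bis P3·P2 via (8.21,18.43): [(0, 16.4823) (0, 0) (20, 0) (20, 21.227)]  |A|=377.093
5. ⊥bis P3·P4 via (6.825,23.075): [(0, 16.4823) (0, 0) (20, 0) (20, 21.227)]  |A|=377.093
6. ⊥bis P3·P5 via (14.32,36.105): [(0, 16.4823) (0, 0) (20, 0) (20, 21.227)]  |A|=377.093
7. ⊥bis P3·P6 via (10.545,42.635): [(0, 16.4823) (0, 0) (20, 0) (20, 21.227)]  |A|=377.093
8. ⊥bis P3·P7 via (10.665,36.485): [(0, 16.4823) (0, 0) (20, 0) (20, 21.227)]  |A|=377.093
9. ⊥bis P3·P8 via (8.7,37.755): [(0, 16.4823) (0, 0) (20, 0) (20, 21.227)]  |A|=377.093
10. ⊥bis P3·P9 via (12.145,30.055): [(0, 16.4823) (0, 0) (20, 0) (20, 21.227)]  |A|=377.093
11. canonical 4-gon: [(0, 16.4823) (0, 0) (20, 0) (20, 21.227)]
12. shoelace: 377.093

Area of P3's cell: 377.0930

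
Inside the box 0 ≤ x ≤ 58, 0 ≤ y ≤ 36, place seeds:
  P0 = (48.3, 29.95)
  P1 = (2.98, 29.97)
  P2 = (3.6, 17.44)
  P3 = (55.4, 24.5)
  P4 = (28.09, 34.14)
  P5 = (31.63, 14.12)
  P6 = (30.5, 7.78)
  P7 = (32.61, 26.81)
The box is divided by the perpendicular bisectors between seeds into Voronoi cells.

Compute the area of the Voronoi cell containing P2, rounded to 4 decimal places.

1. box [0,58]×[0,36]: [(0, 0) (58, 0) (58, 36) (0, 36)]
2. ⊥bis P2·P0 via (25.95,23.695): [(0, 0) (32.5814, 0) (22.5063, 36) (0, 36)]  |A|=991.5781
3. ⊥bis P2·P1 via (3.29,23.705): [(0, 23.5422) (0, 0) (32.5814, 0) (25.6377, 24.8108)]  |A|=705.9698
4. ⊥bis P2·P3 via (29.5,20.97): [(0, 23.5422) (0, 0) (32.3581, 0) (32.1461, 1.5556) (25.6377, 24.8108)]  |A|=705.7961
5. ⊥bis P2·P4 via (15.845,25.79): [(16.8106, 24.374) (0, 23.5422) (0, 0) (32.3581, 0) (32.1461, 1.5556) (31.9897, 2.1144)]  |A|=604.2364
6. ⊥bis P2·P5 via (17.615,15.78): [(18.3632, 22.0971) (16.8106, 24.374) (0, 23.5422) (0, 0) (15.7459, 0)]  |A|=409.9092
7. ⊥bis P2·P6 via (17.05,12.61): [(17.3328, 13.3975) (18.3632, 22.0971) (16.8106, 24.374) (0, 23.5422) (0, 0) (12.5217, 0)]  |A|=388.3104
8. ⊥bis P2·P7 via (18.105,22.125): [(17.3328, 13.3975) (18.2964, 21.5325) (17.8897, 22.7915) (16.8106, 24.374) (0, 23.5422) (0, 0) (12.5217, 0)]  |A|=388.1535
9. canonical 7-gon: [(17.3328, 13.3975) (18.2964, 21.5325) (17.8897, 22.7915) (16.8106, 24.374) (0, 23.5422) (0, 0) (12.5217, 0)]
10. shoelace: 388.1535

Area of P2's cell: 388.1535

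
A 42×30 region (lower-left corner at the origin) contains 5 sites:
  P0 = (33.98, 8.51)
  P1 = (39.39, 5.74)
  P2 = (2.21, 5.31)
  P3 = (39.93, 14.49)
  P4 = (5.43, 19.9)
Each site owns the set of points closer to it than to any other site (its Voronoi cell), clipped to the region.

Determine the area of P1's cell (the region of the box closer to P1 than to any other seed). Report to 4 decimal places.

1. box [0,42]×[0,30]: [(0, 0) (42, 0) (42, 30) (0, 30)]
2. ⊥bis P1·P0 via (36.685,7.125): [(33.0369, 0) (42, 0) (42, 17.5056)]  |A|=78.4521
3. ⊥bis P1·P2 via (20.8,5.525): [(33.0369, 0) (42, 0) (42, 17.5056)]  |A|=78.4521
4. ⊥bis P1·P3 via (39.66,10.115): [(38.2602, 10.2014) (33.0369, 0) (42, 0) (42, 9.9706)]  |A|=64.3623
5. ⊥bis P1·P4 via (22.41,12.82): [(38.2602, 10.2014) (33.0369, 0) (42, 0) (42, 9.9706)]  |A|=64.3623
6. canonical 4-gon: [(38.2602, 10.2014) (33.0369, 0) (42, 0) (42, 9.9706)]
7. shoelace: 64.3623

Area of P1's cell: 64.3623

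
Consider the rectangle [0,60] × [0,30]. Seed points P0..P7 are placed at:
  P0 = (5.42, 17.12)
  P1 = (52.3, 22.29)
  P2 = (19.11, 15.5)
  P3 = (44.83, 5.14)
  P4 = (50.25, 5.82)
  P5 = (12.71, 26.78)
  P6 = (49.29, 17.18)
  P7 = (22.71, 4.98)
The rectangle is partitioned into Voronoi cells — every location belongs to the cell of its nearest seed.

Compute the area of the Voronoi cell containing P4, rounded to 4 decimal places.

1. box [0,60]×[0,30]: [(0, 0) (60, 0) (60, 30) (0, 30)]
2. ⊥bis P4·P0 via (27.835,11.47): [(24.9438, 0) (60, 0) (60, 30) (32.5057, 30)]  |A|=938.2565
3. ⊥bis P4·P1 via (51.275,14.055): [(29.1798, 16.8052) (24.9438, 0) (60, 0) (60, 12.969)]  |A|=494.416
4. ⊥bis P4·P2 via (34.68,10.66): [(36.3142, 15.9172) (31.3663, 0) (60, 0) (60, 12.969)]  |A|=381.4742
5. ⊥bis P4·P3 via (47.54,5.48): [(46.3879, 14.6633) (48.2275, 0) (60, 0) (60, 12.969)]  |A|=174.5797
6. ⊥bis P4·P5 via (31.48,16.3): [(46.3879, 14.6633) (48.2275, 0) (60, 0) (60, 12.969)]  |A|=174.5797
7. ⊥bis P4·P6 via (49.77,11.5): [(46.816, 11.2504) (48.2275, 0) (60, 0) (60, 12.3645)]  |A|=147.7289
8. ⊥bis P4·P7 via (36.48,5.4): [(46.816, 11.2504) (48.2275, 0) (60, 0) (60, 12.3645)]  |A|=147.7289
9. canonical 4-gon: [(46.816, 11.2504) (48.2275, 0) (60, 0) (60, 12.3645)]
10. shoelace: 147.7289

Area of P4's cell: 147.7289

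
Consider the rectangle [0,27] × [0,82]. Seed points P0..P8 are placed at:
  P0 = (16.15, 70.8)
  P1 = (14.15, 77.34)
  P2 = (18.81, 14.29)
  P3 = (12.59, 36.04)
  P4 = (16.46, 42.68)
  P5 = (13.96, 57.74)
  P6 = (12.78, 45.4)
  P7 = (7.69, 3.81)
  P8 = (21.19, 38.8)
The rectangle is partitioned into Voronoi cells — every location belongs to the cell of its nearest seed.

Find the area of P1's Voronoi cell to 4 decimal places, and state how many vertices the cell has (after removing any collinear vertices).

1. box [0,27]×[0,82]: [(0, 0) (27, 0) (27, 82) (0, 82)]
2. ⊥bis P1·P0 via (15.15,74.07): [(0, 69.437) (27, 77.6939) (27, 82) (0, 82)]  |A|=227.7339
3. ⊥bis P1·P2 via (16.48,45.815): [(0, 69.437) (27, 77.6939) (27, 82) (0, 82)]  |A|=227.7339
4. ⊥bis P1·P3 via (13.37,56.69): [(0, 69.437) (27, 77.6939) (27, 82) (0, 82)]  |A|=227.7339
5. ⊥bis P1·P4 via (15.305,60.01): [(0, 69.437) (27, 77.6939) (27, 82) (0, 82)]  |A|=227.7339
6. ⊥bis P1·P5 via (14.055,67.54): [(0, 69.437) (27, 77.6939) (27, 82) (0, 82)]  |A|=227.7339
7. ⊥bis P1·P6 via (13.465,61.37): [(0, 69.437) (27, 77.6939) (27, 82) (0, 82)]  |A|=227.7339
8. ⊥bis P1·P7 via (10.92,40.575): [(0, 69.437) (27, 77.6939) (27, 82) (0, 82)]  |A|=227.7339
9. ⊥bis P1·P8 via (17.67,58.07): [(0, 69.437) (27, 77.6939) (27, 82) (0, 82)]  |A|=227.7339
10. canonical 4-gon: [(0, 69.437) (27, 77.6939) (27, 82) (0, 82)]
11. shoelace: 227.7339

Area of P1's cell: 227.7339 (4 vertices)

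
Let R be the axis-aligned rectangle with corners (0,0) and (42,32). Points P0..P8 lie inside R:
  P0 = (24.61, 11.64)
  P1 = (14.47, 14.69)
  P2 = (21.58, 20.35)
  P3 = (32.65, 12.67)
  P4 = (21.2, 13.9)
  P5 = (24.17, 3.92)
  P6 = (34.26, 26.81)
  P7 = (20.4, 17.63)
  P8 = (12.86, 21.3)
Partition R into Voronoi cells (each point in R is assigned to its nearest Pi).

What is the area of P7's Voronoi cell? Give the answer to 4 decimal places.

1. box [0,42]×[0,32]: [(0, 0) (42, 0) (42, 32) (0, 32)]
2. ⊥bis P7·P0 via (22.505,14.635): [(0, 0) (1.6823, 0) (42, 28.3368) (42, 32) (0, 32)]  |A|=772.7619
3. ⊥bis P7·P1 via (17.435,16.16): [(19.3058, 12.3865) (42, 28.3368) (42, 32) (9.5818, 32)]  |A|=359.4836
4. ⊥bis P7·P2 via (20.99,18.99): [(14.6733, 21.7303) (19.3058, 12.3865) (25.7582, 16.9215)]  |A|=40.6488
5. ⊥bis P7·P3 via (26.525,15.15): [(14.6733, 21.7303) (19.3058, 12.3865) (25.7582, 16.9215)]  |A|=40.6488
6. ⊥bis P7·P4 via (20.8,15.765): [(14.6733, 21.7303) (17.9354, 15.1506) (25.5677, 16.7876) (25.7582, 16.9215)]  |A|=28.979
7. ⊥bis P7·P5 via (22.285,10.775): [(14.6733, 21.7303) (17.9354, 15.1506) (25.5677, 16.7876) (25.7582, 16.9215)]  |A|=28.979
8. ⊥bis P7·P6 via (27.33,22.22): [(14.6733, 21.7303) (17.9354, 15.1506) (25.5677, 16.7876) (25.7582, 16.9215)]  |A|=28.979
9. ⊥bis P7·P8 via (16.63,19.465): [(17.1992, 20.6345) (16.2171, 18.6166) (17.9354, 15.1506) (25.5677, 16.7876) (25.7582, 16.9215)]  |A|=25.8923
10. canonical 5-gon: [(17.1992, 20.6345) (16.2171, 18.6166) (17.9354, 15.1506) (25.5677, 16.7876) (25.7582, 16.9215)]
11. shoelace: 25.8923

Area of P7's cell: 25.8923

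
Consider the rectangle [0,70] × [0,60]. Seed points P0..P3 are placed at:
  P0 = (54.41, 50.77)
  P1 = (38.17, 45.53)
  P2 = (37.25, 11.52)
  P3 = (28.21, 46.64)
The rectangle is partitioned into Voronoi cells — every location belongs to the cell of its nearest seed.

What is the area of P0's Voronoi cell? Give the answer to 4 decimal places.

1. box [0,70]×[0,60]: [(0, 0) (70, 0) (70, 60) (0, 60)]
2. ⊥bis P0·P1 via (46.29,48.15): [(61.8261, 0) (70, 0) (70, 60) (42.4665, 60)]  |A|=1071.2232
3. ⊥bis P0·P2 via (45.83,31.145): [(52.7535, 28.1181) (70, 20.5779) (70, 60) (42.4665, 60)]  |A|=778.8572
4. ⊥bis P0·P3 via (41.31,48.705): [(52.7535, 28.1181) (70, 20.5779) (70, 60) (42.4665, 60)]  |A|=778.8572
5. canonical 4-gon: [(52.7535, 28.1181) (70, 20.5779) (70, 60) (42.4665, 60)]
6. shoelace: 778.8572

Area of P0's cell: 778.8572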